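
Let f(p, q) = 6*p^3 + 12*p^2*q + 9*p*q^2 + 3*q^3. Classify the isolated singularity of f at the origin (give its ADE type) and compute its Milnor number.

Type D_{4}, Milnor number mu = 4.

The Hessian of f at 0 is [[0, 0], [0, 0]] with rank 0, so corank 2. A Groebner basis of the Jacobian ideal J(f) in C{p,q} is {q^3, p^2 - 3*q^2/2, p*q + 3*q^2/2}; counting standard monomials gives mu = 4. Corank 2; j^3 = 3*(p + q)*(2*p^2 + 2*p*q + q^2) splits into three distinct lines over C (the quadratic factor has nonzero discriminant), so D_4.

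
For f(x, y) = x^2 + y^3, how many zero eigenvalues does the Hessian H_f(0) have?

1

The Hessian at 0 is [[2, 0], [0, 0]] of rank 1; hence corank 1.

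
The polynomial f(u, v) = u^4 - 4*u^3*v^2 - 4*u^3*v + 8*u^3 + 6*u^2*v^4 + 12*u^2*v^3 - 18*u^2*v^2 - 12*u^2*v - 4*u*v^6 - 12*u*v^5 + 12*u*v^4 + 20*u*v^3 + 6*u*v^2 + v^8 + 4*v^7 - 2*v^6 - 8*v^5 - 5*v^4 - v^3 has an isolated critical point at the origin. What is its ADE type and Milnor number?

The Hessian of f at 0 has rank 0. Corank 2; j^3 = (2*u - v)^3 is a perfect cube, so E-series; the 4-jet and mu = 6 give E_6.

Type E_6, Milnor number mu = 6.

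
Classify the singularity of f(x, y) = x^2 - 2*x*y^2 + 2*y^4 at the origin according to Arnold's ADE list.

The Hessian of f at 0 has rank 1. Corank 1: A-series; mu = 3 gives A_3.

A_3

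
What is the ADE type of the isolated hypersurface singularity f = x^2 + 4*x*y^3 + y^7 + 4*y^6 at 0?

A_6

The Hessian of f at 0 is [[2, 0], [0, 0]] with rank 1, so corank 1. A Groebner basis of the Jacobian ideal J(f) in C{x,y} is {x/2 + y^3, x^2}; counting standard monomials gives mu = 6. Corank 1: A-series; mu = 6 gives A_6.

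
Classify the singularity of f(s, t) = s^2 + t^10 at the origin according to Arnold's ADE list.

A_9

The Hessian of f at 0 has rank 1. Corank 1: A-series; mu = 9 gives A_9.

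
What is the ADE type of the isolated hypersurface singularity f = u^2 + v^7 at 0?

The Hessian of f at 0 has rank 1. Corank 1: A-series; mu = 6 gives A_6.

A6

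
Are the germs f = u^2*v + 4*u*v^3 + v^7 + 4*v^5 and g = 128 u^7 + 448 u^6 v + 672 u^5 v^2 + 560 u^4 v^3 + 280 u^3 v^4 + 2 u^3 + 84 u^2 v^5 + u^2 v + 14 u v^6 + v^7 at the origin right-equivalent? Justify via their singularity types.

Yes.

The Hessian of f at 0 has rank 0. Corank 2; j^3 = u^2*v has shape L^2 M (L != M), so D-series; mu = 8 gives D_8. The Hessian of g at 0 has rank 0. Corank 2; j^3 = u^2*(2*u + v) has shape L^2 M (L != M), so D-series; mu = 8 gives D_8. Both have type D_8, hence right-equivalent.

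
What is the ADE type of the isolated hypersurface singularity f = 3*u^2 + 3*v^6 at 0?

A5

The Hessian of f at 0 has rank 1. Corank 1: A-series; mu = 5 gives A_5.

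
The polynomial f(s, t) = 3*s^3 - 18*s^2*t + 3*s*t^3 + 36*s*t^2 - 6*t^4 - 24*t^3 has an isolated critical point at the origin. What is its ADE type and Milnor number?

Type E_7, Milnor number mu = 7.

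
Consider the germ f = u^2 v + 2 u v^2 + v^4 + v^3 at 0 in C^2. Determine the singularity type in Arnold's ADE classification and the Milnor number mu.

Type D5, Milnor number mu = 5.

The Hessian of f at 0 has rank 0. Corank 2; j^3 = v*(u + v)^2 has shape L^2 M (L != M), so D-series; mu = 5 gives D_5.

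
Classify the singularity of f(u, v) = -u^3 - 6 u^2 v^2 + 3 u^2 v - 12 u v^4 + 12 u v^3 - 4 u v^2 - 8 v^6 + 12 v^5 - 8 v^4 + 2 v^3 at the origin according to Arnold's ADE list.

The Hessian of f at 0 has rank 0. Corank 2; j^3 = -(u - v)*(u^2 - 2*u*v + 2*v^2) splits into three distinct lines over C (the quadratic factor has nonzero discriminant), so D_4.

D_{4}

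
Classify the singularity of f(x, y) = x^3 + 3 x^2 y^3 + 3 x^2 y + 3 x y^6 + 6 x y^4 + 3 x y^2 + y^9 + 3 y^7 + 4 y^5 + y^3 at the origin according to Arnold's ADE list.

The Hessian of f at 0 is [[0, 0], [0, 0]] with rank 0, so corank 2. A Groebner basis of the Jacobian ideal J(f) in C{x,y} is {x^2/2 + x*y^3 + x*y + y^2/2, y^4, x^3 - 3*x*y^2 - 2*y^3, x^2*y + 2*x*y^2 + y^3}; counting standard monomials gives mu = 8. Corank 2; j^3 = (x + y)^3 is a perfect cube, so E-series; the 5-jet and mu = 8 give E_8.

E8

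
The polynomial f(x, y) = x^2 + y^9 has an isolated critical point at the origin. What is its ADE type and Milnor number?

Type A_{8}, Milnor number mu = 8.

The Hessian of f at 0 has rank 1. Corank 1: A-series; mu = 8 gives A_8.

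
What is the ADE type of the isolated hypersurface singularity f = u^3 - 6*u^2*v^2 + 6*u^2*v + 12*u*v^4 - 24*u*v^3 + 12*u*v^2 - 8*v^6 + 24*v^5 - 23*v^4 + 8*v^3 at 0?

E_{6}

The Hessian of f at 0 is [[0, 0], [0, 0]] with rank 0, so corank 2. A Groebner basis of the Jacobian ideal J(f) in C{u,v} is {u^3 - 3*u^2 - 12*u*v - 12*v^2, u^2*v + u^2 + 4*u*v + 4*v^2, -u^2/4 + u*v^2 - u*v - v^2, v^3}; counting standard monomials gives mu = 6. Corank 2; j^3 = (u + 2*v)^3 is a perfect cube, so E-series; the 4-jet and mu = 6 give E_6.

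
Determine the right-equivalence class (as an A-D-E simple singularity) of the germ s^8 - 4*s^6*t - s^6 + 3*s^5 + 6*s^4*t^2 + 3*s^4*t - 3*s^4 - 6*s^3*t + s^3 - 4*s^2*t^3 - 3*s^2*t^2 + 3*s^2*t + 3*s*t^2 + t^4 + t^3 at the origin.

E6

The Hessian of f at 0 has rank 0. Corank 2; j^3 = (s + t)^3 is a perfect cube, so E-series; the 4-jet and mu = 6 give E_6.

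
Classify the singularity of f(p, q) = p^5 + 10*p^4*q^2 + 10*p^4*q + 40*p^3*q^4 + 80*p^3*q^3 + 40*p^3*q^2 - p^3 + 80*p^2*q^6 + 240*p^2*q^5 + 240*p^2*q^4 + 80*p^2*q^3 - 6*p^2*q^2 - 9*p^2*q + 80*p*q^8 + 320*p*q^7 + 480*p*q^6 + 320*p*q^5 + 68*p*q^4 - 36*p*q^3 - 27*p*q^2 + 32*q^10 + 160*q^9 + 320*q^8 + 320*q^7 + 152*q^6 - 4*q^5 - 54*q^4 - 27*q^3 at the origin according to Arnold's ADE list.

E_{8}

The Hessian of f at 0 is [[0, 0], [0, 0]] with rank 0, so corank 2. A Groebner basis of the Jacobian ideal J(f) in C{p,q} is {-11*p^2/16 + p*q^3 - 11*p*q^2/4 - 33*p*q/8 - 33*q^3/4 - 99*q^2/16, p^2/4 + p*q^2 + 3*p*q/2 + q^4 + 3*q^3 + 9*q^2/4, p^3 + 9*p^2/4 - 18*p*q^2 + 27*p*q/2 - 27*q^3 + 81*q^2/4, p^2*q - p^2/4 + 5*p*q^2 - 3*p*q/2 + 6*q^3 - 9*q^2/4}; counting standard monomials gives mu = 8. Corank 2; j^3 = -(p + 3*q)^3 is a perfect cube, so E-series; the 5-jet and mu = 8 give E_8.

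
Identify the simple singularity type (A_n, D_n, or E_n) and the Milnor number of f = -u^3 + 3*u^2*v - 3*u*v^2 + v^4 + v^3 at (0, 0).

Type E6, Milnor number mu = 6.

The Hessian of f at 0 has rank 0. Corank 2; j^3 = -(u - v)^3 is a perfect cube, so E-series; the 4-jet and mu = 6 give E_6.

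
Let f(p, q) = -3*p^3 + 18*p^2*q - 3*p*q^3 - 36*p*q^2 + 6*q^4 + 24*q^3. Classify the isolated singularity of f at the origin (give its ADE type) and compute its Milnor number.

Type E7, Milnor number mu = 7.

The Hessian of f at 0 is [[0, 0], [0, 0]] with rank 0, so corank 2. A Groebner basis of the Jacobian ideal J(f) in C{p,q} is {p^3 - 6*p^2*q - 48*p^2 + 192*p*q - 192*q^2, 6*p^2 + p*q^2 - 24*p*q + 24*q^2, 3*p^2 - 12*p*q + q^3 + 12*q^2}; counting standard monomials gives mu = 7. Corank 2; j^3 = -3*(p - 2*q)^3 is a perfect cube, so E-series; the 4-jet and mu = 7 give E_7.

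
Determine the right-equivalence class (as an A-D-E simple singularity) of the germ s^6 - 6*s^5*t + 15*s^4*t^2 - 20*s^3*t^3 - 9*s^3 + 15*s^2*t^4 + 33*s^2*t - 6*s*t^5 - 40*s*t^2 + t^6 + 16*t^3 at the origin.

D7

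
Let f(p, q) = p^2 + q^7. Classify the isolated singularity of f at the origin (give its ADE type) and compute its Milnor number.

Type A_{6}, Milnor number mu = 6.

The Hessian of f at 0 has rank 1. Corank 1: A-series; mu = 6 gives A_6.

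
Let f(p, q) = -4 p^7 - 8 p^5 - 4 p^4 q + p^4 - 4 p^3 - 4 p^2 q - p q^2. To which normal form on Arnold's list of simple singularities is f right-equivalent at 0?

D_{5}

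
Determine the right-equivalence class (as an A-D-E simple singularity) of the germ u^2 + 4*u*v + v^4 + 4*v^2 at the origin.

The Hessian of f at 0 has rank 1. Corank 1: A-series; mu = 3 gives A_3.

A3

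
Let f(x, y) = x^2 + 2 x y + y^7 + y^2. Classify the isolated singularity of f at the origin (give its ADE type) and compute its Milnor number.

Type A_{6}, Milnor number mu = 6.

The Hessian of f at 0 has rank 1. Corank 1: A-series; mu = 6 gives A_6.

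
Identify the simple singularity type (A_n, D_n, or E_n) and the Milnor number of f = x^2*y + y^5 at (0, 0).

Type D_6, Milnor number mu = 6.

The Hessian of f at 0 is [[0, 0], [0, 0]] with rank 0, so corank 2. A Groebner basis of the Jacobian ideal J(f) in C{x,y} is {x^2/5 + y^4, x^3, x*y}; counting standard monomials gives mu = 6. Corank 2; j^3 = x^2*y has shape L^2 M (L != M), so D-series; mu = 6 gives D_6.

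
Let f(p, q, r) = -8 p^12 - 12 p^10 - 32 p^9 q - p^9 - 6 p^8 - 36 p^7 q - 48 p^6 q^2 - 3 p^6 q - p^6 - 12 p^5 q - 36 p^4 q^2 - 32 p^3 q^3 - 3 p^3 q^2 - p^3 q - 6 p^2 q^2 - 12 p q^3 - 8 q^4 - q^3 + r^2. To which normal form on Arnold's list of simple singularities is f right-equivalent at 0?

E_{7}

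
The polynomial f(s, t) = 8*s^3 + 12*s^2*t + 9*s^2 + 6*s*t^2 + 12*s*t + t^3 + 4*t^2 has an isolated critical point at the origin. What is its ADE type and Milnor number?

Type A2, Milnor number mu = 2.

The Hessian of f at 0 has rank 1. Corank 1: A-series; mu = 2 gives A_2.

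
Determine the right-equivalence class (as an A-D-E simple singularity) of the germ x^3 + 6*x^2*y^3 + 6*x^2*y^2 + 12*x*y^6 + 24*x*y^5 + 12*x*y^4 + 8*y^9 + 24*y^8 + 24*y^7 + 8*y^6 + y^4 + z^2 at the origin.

E_6

The Hessian of f at 0 has rank 1. Corank 2; j^3 = x^3 is a perfect cube, so E-series; the 4-jet and mu = 6 give E_6.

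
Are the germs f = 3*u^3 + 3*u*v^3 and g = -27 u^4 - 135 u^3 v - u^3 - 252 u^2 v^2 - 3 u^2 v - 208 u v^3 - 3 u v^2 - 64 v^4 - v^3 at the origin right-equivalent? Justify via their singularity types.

Yes.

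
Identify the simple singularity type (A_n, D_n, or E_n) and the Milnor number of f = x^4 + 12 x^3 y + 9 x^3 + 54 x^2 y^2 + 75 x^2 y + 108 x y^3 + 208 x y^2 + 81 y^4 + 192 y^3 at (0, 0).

Type D_5, Milnor number mu = 5.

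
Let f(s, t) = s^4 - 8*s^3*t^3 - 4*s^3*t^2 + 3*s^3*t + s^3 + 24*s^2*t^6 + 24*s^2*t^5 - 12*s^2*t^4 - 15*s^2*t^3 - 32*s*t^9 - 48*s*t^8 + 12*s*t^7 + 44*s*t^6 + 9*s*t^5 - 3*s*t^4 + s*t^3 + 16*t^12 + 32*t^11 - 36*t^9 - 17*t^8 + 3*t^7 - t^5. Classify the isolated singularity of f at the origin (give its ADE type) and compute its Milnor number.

The Hessian of f at 0 is [[0, 0], [0, 0]] with rank 0, so corank 2. A Groebner basis of the Jacobian ideal J(f) in C{s,t} is {-s^2/2 + t^4 - t^3/6, s^3, s^2*t + s^2/6 + t^3/18, -5*s^2/6 + s*t^2 - 5*t^3/18}; counting standard monomials gives mu = 7. Corank 2; j^3 = s^3 is a perfect cube, so E-series; the 4-jet and mu = 7 give E_7.

Type E_{7}, Milnor number mu = 7.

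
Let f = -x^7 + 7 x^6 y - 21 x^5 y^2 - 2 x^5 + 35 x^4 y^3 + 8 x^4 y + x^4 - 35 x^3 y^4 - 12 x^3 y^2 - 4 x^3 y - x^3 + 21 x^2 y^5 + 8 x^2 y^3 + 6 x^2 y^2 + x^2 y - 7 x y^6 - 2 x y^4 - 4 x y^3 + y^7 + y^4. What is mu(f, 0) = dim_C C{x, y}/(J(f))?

5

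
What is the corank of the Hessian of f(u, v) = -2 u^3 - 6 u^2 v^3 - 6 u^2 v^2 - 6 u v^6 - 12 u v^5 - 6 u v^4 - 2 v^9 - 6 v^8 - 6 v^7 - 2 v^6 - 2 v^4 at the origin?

2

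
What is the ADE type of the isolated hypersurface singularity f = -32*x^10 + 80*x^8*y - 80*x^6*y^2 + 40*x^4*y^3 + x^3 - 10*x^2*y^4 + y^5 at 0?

E_8

The Hessian of f at 0 has rank 0. Corank 2; j^3 = x^3 is a perfect cube, so E-series; the 5-jet and mu = 8 give E_8.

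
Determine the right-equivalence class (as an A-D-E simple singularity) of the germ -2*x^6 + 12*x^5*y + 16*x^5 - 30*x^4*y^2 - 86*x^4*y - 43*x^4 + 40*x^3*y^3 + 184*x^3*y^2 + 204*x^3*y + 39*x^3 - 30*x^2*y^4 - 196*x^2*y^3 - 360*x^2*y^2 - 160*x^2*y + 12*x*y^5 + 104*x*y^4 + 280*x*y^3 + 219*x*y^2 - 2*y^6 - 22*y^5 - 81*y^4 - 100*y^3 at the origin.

D_4

The Hessian of f at 0 is [[0, 0], [0, 0]] with rank 0, so corank 2. A Groebner basis of the Jacobian ideal J(f) in C{x,y} is {y^3, x^2 - 39*y^2/23, x*y - 30*y^2/23}; counting standard monomials gives mu = 4. Corank 2; j^3 = (3*x - 4*y)*(13*x^2 - 36*x*y + 25*y^2) splits into three distinct lines over C (the quadratic factor has nonzero discriminant), so D_4.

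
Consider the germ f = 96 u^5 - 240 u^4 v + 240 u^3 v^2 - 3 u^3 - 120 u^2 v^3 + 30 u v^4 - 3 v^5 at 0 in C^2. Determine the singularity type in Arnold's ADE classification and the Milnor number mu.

The Hessian of f at 0 has rank 0. Corank 2; j^3 = -3*u^3 is a perfect cube, so E-series; the 5-jet and mu = 8 give E_8.

Type E_8, Milnor number mu = 8.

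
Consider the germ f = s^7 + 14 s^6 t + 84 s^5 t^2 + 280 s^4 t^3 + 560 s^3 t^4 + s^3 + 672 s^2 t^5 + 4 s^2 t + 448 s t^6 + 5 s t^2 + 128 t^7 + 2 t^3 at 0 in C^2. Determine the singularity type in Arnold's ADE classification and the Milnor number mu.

Type D8, Milnor number mu = 8.

The Hessian of f at 0 is [[0, 0], [0, 0]] with rank 0, so corank 2. A Groebner basis of the Jacobian ideal J(f) in C{s,t} is {-s*t/7 + t^6 - t^2/7, s*t^2 + t^3, s^2 + 3*s*t + 2*t^2}; counting standard monomials gives mu = 8. Corank 2; j^3 = (s + t)^2*(s + 2*t) has shape L^2 M (L != M), so D-series; mu = 8 gives D_8.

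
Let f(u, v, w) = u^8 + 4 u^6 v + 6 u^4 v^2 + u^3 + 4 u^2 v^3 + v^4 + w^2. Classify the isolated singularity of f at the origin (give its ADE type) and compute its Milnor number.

Type E_6, Milnor number mu = 6.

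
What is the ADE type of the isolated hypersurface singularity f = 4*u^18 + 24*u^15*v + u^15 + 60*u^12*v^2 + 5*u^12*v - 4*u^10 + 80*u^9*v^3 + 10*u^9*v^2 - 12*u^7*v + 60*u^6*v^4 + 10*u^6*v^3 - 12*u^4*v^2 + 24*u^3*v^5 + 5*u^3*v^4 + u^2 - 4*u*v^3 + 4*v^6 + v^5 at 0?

A_4

The Hessian of f at 0 is [[2, 0], [0, 0]] with rank 1, so corank 1. A Groebner basis of the Jacobian ideal J(f) in C{u,v} is {-u/2 + v^3, u^2, u*v}; counting standard monomials gives mu = 4. Corank 1: A-series; mu = 4 gives A_4.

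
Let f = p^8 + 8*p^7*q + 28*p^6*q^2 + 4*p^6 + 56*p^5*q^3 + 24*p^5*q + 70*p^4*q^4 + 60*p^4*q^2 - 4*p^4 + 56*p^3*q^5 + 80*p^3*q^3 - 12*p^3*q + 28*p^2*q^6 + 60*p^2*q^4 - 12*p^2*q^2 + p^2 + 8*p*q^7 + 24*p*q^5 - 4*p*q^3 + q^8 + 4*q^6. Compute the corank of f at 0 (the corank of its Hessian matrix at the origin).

1

Hessian at 0 has rank 1.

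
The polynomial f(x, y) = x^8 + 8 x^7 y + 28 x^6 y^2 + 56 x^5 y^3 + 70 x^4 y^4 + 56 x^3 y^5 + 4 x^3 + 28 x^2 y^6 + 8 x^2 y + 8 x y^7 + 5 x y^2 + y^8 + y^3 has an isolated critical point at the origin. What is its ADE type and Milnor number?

The Hessian of f at 0 has rank 0. Corank 2; j^3 = (x + y)*(2*x + y)^2 has shape L^2 M (L != M), so D-series; mu = 9 gives D_9.

Type D_{9}, Milnor number mu = 9.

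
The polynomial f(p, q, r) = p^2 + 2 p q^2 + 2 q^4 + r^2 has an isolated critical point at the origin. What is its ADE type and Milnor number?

The Hessian of f at 0 has rank 2. Corank 1: A-series; mu = 3 gives A_3.

Type A_{3}, Milnor number mu = 3.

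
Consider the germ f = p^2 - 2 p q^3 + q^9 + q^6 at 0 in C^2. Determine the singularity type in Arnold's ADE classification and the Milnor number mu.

Type A_8, Milnor number mu = 8.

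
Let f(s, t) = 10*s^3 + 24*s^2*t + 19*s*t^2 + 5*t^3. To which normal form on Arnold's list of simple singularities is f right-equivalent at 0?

D_{4}

The Hessian of f at 0 has rank 0. Corank 2; j^3 = (s + t)*(10*s^2 + 14*s*t + 5*t^2) splits into three distinct lines over C (the quadratic factor has nonzero discriminant), so D_4.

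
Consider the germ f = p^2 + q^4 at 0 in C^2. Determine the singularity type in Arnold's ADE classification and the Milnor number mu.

Type A_3, Milnor number mu = 3.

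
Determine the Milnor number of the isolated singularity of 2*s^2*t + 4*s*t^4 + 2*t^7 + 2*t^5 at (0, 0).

The Hessian of f at 0 is [[0, 0], [0, 0]] with rank 0, so corank 2. A Groebner basis of the Jacobian ideal J(f) in C{s,t} is {s*t + t^4, s*t^2, s^2 - 5*s*t}; counting standard monomials gives mu = 6. Corank 2; j^3 = 2*s^2*t has shape L^2 M (L != M), so D-series; mu = 6 gives D_6.

6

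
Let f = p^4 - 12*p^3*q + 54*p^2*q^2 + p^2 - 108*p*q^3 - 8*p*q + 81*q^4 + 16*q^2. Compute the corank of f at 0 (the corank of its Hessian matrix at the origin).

1

Hessian at 0 has rank 1.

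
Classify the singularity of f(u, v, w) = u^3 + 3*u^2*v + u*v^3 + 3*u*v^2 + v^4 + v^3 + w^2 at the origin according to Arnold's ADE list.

The Hessian of f at 0 has rank 1. Corank 2; j^3 = (u + v)^3 is a perfect cube, so E-series; the 4-jet and mu = 7 give E_7.

E7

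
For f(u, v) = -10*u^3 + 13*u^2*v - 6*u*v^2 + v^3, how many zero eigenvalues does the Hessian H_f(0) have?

2

Hessian at 0 has rank 0.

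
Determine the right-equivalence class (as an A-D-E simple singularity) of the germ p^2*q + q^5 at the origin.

D_6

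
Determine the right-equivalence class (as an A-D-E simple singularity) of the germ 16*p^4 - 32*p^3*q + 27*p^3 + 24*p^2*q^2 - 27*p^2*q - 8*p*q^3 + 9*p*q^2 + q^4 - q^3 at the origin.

The Hessian of f at 0 is [[0, 0], [0, 0]] with rank 0, so corank 2. A Groebner basis of the Jacobian ideal J(f) in C{p,q} is {q^4, p*q^2 - 7*q^3/18, p^2 - 2*p*q/3 + q^2/9}; counting standard monomials gives mu = 6. Corank 2; j^3 = (3*p - q)^3 is a perfect cube, so E-series; the 4-jet and mu = 6 give E_6.

E_{6}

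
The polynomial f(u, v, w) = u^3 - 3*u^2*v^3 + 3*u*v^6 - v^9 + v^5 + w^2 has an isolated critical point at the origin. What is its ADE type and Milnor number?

Type E_8, Milnor number mu = 8.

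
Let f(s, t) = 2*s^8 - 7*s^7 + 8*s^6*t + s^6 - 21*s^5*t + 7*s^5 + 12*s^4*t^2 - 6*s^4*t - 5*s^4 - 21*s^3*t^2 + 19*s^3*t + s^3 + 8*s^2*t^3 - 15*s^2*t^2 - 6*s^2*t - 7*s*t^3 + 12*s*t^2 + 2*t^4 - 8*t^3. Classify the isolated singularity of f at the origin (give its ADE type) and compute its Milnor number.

Type E_{7}, Milnor number mu = 7.

The Hessian of f at 0 has rank 0. Corank 2; j^3 = (s - 2*t)^3 is a perfect cube, so E-series; the 4-jet and mu = 7 give E_7.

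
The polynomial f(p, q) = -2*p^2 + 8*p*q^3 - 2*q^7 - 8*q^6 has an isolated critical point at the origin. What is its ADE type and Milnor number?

The Hessian of f at 0 is [[-4, 0], [0, 0]] with rank 1, so corank 1. A Groebner basis of the Jacobian ideal J(f) in C{p,q} is {-p/2 + q^3, p^2}; counting standard monomials gives mu = 6. Corank 1: A-series; mu = 6 gives A_6.

Type A_6, Milnor number mu = 6.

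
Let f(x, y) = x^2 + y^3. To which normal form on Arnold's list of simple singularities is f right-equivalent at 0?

A_2

The Hessian of f at 0 is [[2, 0], [0, 0]] with rank 1, so corank 1. A Groebner basis of the Jacobian ideal J(f) in C{x,y} is {y^2, x}; counting standard monomials gives mu = 2. Corank 1: A-series; mu = 2 gives A_2.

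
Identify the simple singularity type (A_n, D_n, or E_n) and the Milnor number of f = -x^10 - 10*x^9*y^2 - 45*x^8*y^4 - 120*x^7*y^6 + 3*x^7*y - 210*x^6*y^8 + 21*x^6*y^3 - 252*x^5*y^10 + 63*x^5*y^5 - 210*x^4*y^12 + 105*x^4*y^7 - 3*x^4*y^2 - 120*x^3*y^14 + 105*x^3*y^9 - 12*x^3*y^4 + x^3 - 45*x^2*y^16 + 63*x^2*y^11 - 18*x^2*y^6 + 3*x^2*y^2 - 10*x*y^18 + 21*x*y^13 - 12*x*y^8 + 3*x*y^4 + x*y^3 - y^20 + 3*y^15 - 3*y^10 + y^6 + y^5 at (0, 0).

Type E_{7}, Milnor number mu = 7.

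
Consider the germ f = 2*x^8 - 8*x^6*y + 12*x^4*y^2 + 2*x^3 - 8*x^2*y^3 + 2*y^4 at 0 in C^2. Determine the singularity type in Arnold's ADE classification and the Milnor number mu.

The Hessian of f at 0 has rank 0. Corank 2; j^3 = 2*x^3 is a perfect cube, so E-series; the 4-jet and mu = 6 give E_6.

Type E6, Milnor number mu = 6.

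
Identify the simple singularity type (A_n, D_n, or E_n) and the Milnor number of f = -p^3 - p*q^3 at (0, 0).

Type E7, Milnor number mu = 7.

The Hessian of f at 0 has rank 0. Corank 2; j^3 = -p^3 is a perfect cube, so E-series; the 4-jet and mu = 7 give E_7.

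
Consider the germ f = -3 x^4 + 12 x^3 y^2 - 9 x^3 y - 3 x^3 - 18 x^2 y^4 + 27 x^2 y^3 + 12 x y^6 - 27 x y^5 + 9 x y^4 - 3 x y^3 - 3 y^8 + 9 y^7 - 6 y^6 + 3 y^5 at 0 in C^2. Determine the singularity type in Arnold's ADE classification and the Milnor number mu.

Type E_7, Milnor number mu = 7.

The Hessian of f at 0 has rank 0. Corank 2; j^3 = -3*x^3 is a perfect cube, so E-series; the 4-jet and mu = 7 give E_7.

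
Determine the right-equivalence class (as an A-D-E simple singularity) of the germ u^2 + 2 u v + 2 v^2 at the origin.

A_{1}

The Hessian of f at 0 has rank 2. Corank 0: nondegenerate Morse point, so A_1.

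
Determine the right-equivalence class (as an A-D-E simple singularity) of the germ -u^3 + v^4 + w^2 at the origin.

The Hessian of f at 0 has rank 1. Corank 2; j^3 = -u^3 is a perfect cube, so E-series; the 4-jet and mu = 6 give E_6.

E_6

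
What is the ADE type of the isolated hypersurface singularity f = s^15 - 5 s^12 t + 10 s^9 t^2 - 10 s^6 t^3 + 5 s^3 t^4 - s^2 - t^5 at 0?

A4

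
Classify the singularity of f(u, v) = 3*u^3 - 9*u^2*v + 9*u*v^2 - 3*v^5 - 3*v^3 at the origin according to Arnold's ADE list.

The Hessian of f at 0 has rank 0. Corank 2; j^3 = 3*(u - v)^3 is a perfect cube, so E-series; the 5-jet and mu = 8 give E_8.

E8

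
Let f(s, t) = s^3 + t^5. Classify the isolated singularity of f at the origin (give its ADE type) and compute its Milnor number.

Type E_{8}, Milnor number mu = 8.

The Hessian of f at 0 has rank 0. Corank 2; j^3 = s^3 is a perfect cube, so E-series; the 5-jet and mu = 8 give E_8.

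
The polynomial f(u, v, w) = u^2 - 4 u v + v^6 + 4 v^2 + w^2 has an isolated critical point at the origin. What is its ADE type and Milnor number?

Type A5, Milnor number mu = 5.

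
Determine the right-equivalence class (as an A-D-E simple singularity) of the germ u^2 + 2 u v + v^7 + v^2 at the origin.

A_6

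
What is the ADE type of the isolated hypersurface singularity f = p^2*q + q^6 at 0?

D_{7}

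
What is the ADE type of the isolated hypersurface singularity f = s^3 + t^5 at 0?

The Hessian of f at 0 is [[0, 0], [0, 0]] with rank 0, so corank 2. A Groebner basis of the Jacobian ideal J(f) in C{s,t} is {t^4, s^2}; counting standard monomials gives mu = 8. Corank 2; j^3 = s^3 is a perfect cube, so E-series; the 5-jet and mu = 8 give E_8.

E_8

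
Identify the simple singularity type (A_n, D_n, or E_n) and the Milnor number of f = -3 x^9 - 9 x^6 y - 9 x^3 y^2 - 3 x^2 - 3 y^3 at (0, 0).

Type A_{2}, Milnor number mu = 2.

The Hessian of f at 0 is [[-6, 0], [0, 0]] with rank 1, so corank 1. A Groebner basis of the Jacobian ideal J(f) in C{x,y} is {y^2, x}; counting standard monomials gives mu = 2. Corank 1: A-series; mu = 2 gives A_2.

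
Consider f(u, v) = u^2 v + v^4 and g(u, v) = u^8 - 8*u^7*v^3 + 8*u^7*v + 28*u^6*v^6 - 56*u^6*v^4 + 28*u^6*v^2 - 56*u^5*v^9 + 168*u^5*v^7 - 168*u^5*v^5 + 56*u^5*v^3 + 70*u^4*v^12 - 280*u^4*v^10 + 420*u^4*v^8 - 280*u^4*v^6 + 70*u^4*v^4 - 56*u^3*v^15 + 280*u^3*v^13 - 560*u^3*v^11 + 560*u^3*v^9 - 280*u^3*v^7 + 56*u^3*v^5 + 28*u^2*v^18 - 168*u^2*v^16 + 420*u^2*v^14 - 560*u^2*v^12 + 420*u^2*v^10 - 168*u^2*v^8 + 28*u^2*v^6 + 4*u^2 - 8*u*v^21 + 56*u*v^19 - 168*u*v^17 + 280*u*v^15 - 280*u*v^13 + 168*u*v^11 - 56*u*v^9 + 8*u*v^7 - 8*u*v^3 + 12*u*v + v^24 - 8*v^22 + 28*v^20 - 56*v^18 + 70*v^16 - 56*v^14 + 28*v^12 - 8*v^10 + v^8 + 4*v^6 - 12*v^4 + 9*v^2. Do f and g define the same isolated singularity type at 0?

The Hessian of f at 0 has rank 0. Corank 2; j^3 = u^2*v has shape L^2 M (L != M), so D-series; mu = 5 gives D_5. The Hessian of g at 0 has rank 1. Corank 1: A-series; mu = 7 gives A_7. f is D_5 but g is A_7, hence not right-equivalent.

No.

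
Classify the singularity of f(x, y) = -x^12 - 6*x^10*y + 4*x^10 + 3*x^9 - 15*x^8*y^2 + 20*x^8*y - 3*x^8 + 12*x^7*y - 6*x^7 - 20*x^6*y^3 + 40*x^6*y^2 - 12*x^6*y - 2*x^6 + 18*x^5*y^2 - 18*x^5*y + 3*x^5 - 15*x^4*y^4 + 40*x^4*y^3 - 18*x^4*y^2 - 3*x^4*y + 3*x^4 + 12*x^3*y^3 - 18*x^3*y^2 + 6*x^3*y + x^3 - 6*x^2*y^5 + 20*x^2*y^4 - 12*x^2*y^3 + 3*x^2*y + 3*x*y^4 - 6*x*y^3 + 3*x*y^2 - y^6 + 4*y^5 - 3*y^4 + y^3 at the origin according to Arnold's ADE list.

E_8

The Hessian of f at 0 has rank 0. Corank 2; j^3 = (x + y)^3 is a perfect cube, so E-series; the 5-jet and mu = 8 give E_8.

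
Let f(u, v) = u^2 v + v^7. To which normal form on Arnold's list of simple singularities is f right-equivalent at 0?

D8

The Hessian of f at 0 has rank 0. Corank 2; j^3 = u^2*v has shape L^2 M (L != M), so D-series; mu = 8 gives D_8.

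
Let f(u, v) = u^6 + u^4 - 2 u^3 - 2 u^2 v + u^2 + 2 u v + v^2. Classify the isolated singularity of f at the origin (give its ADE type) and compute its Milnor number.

Type A5, Milnor number mu = 5.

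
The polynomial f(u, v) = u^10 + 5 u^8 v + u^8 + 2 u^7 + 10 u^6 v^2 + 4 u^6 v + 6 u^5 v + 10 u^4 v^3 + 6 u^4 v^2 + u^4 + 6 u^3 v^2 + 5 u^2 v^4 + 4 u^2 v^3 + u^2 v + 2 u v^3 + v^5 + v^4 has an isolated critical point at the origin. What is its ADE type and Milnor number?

Type D5, Milnor number mu = 5.

The Hessian of f at 0 is [[0, 0], [0, 0]] with rank 0, so corank 2. A Groebner basis of the Jacobian ideal J(f) in C{u,v} is {u*v^2, u*v + v^3, u^2 - 4*u*v}; counting standard monomials gives mu = 5. Corank 2; j^3 = u^2*v has shape L^2 M (L != M), so D-series; mu = 5 gives D_5.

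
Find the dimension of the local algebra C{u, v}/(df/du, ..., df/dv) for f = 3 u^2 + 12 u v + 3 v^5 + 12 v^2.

4

The Hessian of f at 0 has rank 1. Corank 1: A-series; mu = 4 gives A_4.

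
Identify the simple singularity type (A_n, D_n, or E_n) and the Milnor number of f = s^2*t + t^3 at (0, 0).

The Hessian of f at 0 is [[0, 0], [0, 0]] with rank 0, so corank 2. A Groebner basis of the Jacobian ideal J(f) in C{s,t} is {t^3, s^2 + 3*t^2, s*t}; counting standard monomials gives mu = 4. Corank 2; j^3 = t*(s^2 + t^2) splits into three distinct lines over C (the quadratic factor has nonzero discriminant), so D_4.

Type D4, Milnor number mu = 4.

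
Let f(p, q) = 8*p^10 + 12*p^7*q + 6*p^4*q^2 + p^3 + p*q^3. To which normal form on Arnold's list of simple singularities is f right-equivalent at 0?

E_7

The Hessian of f at 0 is [[0, 0], [0, 0]] with rank 0, so corank 2. A Groebner basis of the Jacobian ideal J(f) in C{p,q} is {p^3, p*q^2, 3*p^2 + q^3}; counting standard monomials gives mu = 7. Corank 2; j^3 = p^3 is a perfect cube, so E-series; the 4-jet and mu = 7 give E_7.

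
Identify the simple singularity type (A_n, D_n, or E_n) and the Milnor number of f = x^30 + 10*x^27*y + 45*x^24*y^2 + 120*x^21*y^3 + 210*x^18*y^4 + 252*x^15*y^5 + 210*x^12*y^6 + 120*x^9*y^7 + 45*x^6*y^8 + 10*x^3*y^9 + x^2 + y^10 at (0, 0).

Type A9, Milnor number mu = 9.

The Hessian of f at 0 has rank 1. Corank 1: A-series; mu = 9 gives A_9.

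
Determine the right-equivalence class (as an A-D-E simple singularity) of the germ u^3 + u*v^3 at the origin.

E_{7}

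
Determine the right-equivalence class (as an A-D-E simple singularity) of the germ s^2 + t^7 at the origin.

A6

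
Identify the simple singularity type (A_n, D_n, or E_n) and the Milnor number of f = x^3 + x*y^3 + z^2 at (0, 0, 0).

The Hessian of f at 0 is [[0, 0, 0], [0, 0, 0], [0, 0, 2]] with rank 1, so corank 2. A Groebner basis of the Jacobian ideal J(f) in C{x,y,z} is {x^3, x*y^2, 3*x^2 + y^3, z}; counting standard monomials gives mu = 7. Corank 2; j^3 = x^3 is a perfect cube, so E-series; the 4-jet and mu = 7 give E_7.

Type E_{7}, Milnor number mu = 7.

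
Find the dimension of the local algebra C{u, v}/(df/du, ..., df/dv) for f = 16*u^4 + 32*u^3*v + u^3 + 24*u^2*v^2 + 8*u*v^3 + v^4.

6

The Hessian of f at 0 has rank 0. Corank 2; j^3 = u^3 is a perfect cube, so E-series; the 4-jet and mu = 6 give E_6.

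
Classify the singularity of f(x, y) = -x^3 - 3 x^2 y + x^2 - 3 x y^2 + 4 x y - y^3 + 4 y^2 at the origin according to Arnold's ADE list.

The Hessian of f at 0 has rank 1. Corank 1: A-series; mu = 2 gives A_2.

A_2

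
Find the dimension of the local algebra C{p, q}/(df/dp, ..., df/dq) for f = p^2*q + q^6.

7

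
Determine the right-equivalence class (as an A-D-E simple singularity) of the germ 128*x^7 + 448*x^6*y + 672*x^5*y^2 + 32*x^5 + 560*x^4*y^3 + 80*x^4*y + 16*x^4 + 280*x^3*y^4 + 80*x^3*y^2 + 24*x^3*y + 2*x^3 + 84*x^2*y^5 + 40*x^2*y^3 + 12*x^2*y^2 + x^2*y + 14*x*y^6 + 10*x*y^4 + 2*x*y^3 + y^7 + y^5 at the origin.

The Hessian of f at 0 is [[0, 0], [0, 0]] with rank 0, so corank 2. A Groebner basis of the Jacobian ideal J(f) in C{x,y} is {-15*x^2/34 + x*y^3 + 11*x*y^2/34 + 13*x*y/68 + 13*y^3/68, 26*x^2/17 + 7*x*y^2/17 - 9*x*y/17 + y^4 - 9*y^3/17, x^3 - x^2/17 + 3*x*y^2/17 + x*y/17 + y^3/17, x^2*y + 7*x^2/34 + 13*x*y^2/34 + 3*x*y/68 + 3*y^3/68}; counting standard monomials gives mu = 8. Corank 2; j^3 = x^2*(2*x + y) has shape L^2 M (L != M), so D-series; mu = 8 gives D_8.

D_{8}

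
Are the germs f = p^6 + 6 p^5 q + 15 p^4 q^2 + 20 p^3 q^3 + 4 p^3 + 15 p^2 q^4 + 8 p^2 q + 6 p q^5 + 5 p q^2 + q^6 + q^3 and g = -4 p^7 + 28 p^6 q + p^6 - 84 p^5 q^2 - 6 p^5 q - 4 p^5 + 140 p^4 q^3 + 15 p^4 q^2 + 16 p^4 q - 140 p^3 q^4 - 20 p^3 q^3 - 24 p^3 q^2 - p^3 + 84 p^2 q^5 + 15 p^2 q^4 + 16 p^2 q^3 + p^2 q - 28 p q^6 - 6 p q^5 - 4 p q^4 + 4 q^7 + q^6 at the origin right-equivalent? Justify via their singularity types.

The Hessian of f at 0 is [[0, 0], [0, 0]] with rank 0, so corank 2. A Groebner basis of the Jacobian ideal J(f) in C{p,q} is {-32*p*q/3 + q^5 - 16*q^2/3, p*q^2 + q^3/2, p^2 + 3*p*q/2 + q^2/2}; counting standard monomials gives mu = 7. Corank 2; j^3 = (p + q)*(2*p + q)^2 has shape L^2 M (L != M), so D-series; mu = 7 gives D_7. The Hessian of g at 0 is [[0, 0], [0, 0]] with rank 0, so corank 2. A Groebner basis of the Jacobian ideal J(g) in C{p,q} is {p^2/2 - p*q/2 + q^4, p^3, p^2*q, p^2/3 + p*q^2}; counting standard monomials gives mu = 7. Corank 2; j^3 = -p^2*(p - q) has shape L^2 M (L != M), so D-series; mu = 7 gives D_7. Both have type D_7, hence right-equivalent.

Yes.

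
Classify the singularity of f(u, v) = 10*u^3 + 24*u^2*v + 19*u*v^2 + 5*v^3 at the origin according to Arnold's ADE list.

D_{4}

The Hessian of f at 0 has rank 0. Corank 2; j^3 = (u + v)*(10*u^2 + 14*u*v + 5*v^2) splits into three distinct lines over C (the quadratic factor has nonzero discriminant), so D_4.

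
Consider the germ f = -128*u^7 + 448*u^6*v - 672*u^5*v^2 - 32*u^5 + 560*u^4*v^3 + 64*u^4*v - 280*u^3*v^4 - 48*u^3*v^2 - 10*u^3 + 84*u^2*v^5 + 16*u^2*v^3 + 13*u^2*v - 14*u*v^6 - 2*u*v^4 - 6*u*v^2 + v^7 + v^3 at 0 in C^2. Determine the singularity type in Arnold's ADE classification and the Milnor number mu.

The Hessian of f at 0 has rank 0. Corank 2; j^3 = -(2*u - v)*(5*u^2 - 4*u*v + v^2) splits into three distinct lines over C (the quadratic factor has nonzero discriminant), so D_4.

Type D_4, Milnor number mu = 4.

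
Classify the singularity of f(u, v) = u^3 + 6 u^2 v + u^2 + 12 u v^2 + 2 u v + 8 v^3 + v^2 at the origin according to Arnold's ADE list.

A_2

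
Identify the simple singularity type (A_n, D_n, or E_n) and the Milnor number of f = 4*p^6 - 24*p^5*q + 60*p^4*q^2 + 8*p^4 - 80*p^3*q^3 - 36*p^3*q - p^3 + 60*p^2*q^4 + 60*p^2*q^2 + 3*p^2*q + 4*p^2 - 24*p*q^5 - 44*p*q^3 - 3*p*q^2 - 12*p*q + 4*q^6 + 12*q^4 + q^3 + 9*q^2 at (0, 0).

Type A2, Milnor number mu = 2.

The Hessian of f at 0 has rank 1. Corank 1: A-series; mu = 2 gives A_2.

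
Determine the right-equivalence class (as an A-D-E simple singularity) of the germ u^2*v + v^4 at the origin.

The Hessian of f at 0 has rank 0. Corank 2; j^3 = u^2*v has shape L^2 M (L != M), so D-series; mu = 5 gives D_5.

D_5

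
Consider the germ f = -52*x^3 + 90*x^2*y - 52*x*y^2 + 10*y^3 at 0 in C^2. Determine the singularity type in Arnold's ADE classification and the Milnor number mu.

Type D_4, Milnor number mu = 4.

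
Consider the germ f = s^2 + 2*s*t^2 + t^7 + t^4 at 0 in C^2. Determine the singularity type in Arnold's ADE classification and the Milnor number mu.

Type A6, Milnor number mu = 6.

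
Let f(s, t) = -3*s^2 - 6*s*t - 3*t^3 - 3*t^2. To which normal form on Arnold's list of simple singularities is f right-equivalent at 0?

The Hessian of f at 0 has rank 1. Corank 1: A-series; mu = 2 gives A_2.

A_{2}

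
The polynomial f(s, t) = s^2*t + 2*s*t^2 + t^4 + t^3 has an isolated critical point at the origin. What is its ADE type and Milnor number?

The Hessian of f at 0 has rank 0. Corank 2; j^3 = t*(s + t)^2 has shape L^2 M (L != M), so D-series; mu = 5 gives D_5.

Type D5, Milnor number mu = 5.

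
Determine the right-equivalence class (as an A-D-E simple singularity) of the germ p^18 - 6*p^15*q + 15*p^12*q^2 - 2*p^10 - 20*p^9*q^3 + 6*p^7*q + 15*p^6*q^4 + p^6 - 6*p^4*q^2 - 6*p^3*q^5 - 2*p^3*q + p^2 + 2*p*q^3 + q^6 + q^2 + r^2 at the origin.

A_{1}

The Hessian of f at 0 has rank 3. Corank 0: nondegenerate Morse point, so A_1.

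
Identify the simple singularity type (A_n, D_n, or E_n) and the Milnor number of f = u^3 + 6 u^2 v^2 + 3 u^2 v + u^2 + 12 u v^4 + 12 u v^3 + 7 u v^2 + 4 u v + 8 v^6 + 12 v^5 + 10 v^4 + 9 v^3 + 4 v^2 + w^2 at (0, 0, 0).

Type A_{2}, Milnor number mu = 2.

The Hessian of f at 0 has rank 2. Corank 1: A-series; mu = 2 gives A_2.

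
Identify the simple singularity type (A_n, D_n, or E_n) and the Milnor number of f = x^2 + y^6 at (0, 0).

The Hessian of f at 0 has rank 1. Corank 1: A-series; mu = 5 gives A_5.

Type A_5, Milnor number mu = 5.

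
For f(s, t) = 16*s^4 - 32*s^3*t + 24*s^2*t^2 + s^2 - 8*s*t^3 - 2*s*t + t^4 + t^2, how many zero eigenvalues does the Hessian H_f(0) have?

1

The Hessian at 0 is [[2, -2], [-2, 2]] of rank 1; hence corank 1.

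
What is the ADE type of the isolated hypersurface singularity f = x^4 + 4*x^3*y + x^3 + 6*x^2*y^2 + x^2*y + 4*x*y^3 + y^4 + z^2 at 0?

The Hessian of f at 0 is [[0, 0, 0], [0, 0, 0], [0, 0, 2]] with rank 1, so corank 2. A Groebner basis of the Jacobian ideal J(f) in C{x,y,z} is {x*y^2, -x*y/4 + y^3, x^2 + x*y, z}; counting standard monomials gives mu = 5. Corank 2; j^3 = x^2*(x + y) has shape L^2 M (L != M), so D-series; mu = 5 gives D_5.

D_5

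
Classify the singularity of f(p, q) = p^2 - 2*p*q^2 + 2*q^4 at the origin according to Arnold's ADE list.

A_3

The Hessian of f at 0 is [[2, 0], [0, 0]] with rank 1, so corank 1. A Groebner basis of the Jacobian ideal J(f) in C{p,q} is {p^2, p*q, -p + q^2}; counting standard monomials gives mu = 3. Corank 1: A-series; mu = 3 gives A_3.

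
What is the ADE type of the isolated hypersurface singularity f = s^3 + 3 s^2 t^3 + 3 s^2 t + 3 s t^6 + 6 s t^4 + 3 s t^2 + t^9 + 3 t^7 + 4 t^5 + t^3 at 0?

The Hessian of f at 0 is [[0, 0], [0, 0]] with rank 0, so corank 2. A Groebner basis of the Jacobian ideal J(f) in C{s,t} is {s^2/2 + s*t^3 + s*t + t^2/2, t^4, s^3 - 3*s*t^2 - 2*t^3, s^2*t + 2*s*t^2 + t^3}; counting standard monomials gives mu = 8. Corank 2; j^3 = (s + t)^3 is a perfect cube, so E-series; the 5-jet and mu = 8 give E_8.

E_8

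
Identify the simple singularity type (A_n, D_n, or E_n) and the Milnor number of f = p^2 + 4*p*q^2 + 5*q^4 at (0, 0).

Type A_3, Milnor number mu = 3.

The Hessian of f at 0 is [[2, 0], [0, 0]] with rank 1, so corank 1. A Groebner basis of the Jacobian ideal J(f) in C{p,q} is {p^2, p*q, p/2 + q^2}; counting standard monomials gives mu = 3. Corank 1: A-series; mu = 3 gives A_3.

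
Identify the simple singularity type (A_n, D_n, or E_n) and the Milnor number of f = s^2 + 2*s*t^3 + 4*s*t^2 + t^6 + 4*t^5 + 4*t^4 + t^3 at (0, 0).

Type A_{2}, Milnor number mu = 2.

The Hessian of f at 0 is [[2, 0], [0, 0]] with rank 1, so corank 1. A Groebner basis of the Jacobian ideal J(f) in C{s,t} is {t^2, s}; counting standard monomials gives mu = 2. Corank 1: A-series; mu = 2 gives A_2.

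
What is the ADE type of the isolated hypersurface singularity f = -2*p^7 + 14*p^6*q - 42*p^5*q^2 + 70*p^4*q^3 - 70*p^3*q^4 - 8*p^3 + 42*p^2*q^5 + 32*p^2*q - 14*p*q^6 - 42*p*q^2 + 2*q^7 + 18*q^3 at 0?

The Hessian of f at 0 is [[0, 0], [0, 0]] with rank 0, so corank 2. A Groebner basis of the Jacobian ideal J(f) in C{p,q} is {-128*p*q/7 + q^6 + 192*q^2/7, p*q^2 - 3*q^3/2, p^2 - 5*p*q/2 + 3*q^2/2}; counting standard monomials gives mu = 8. Corank 2; j^3 = -2*(p - q)*(2*p - 3*q)^2 has shape L^2 M (L != M), so D-series; mu = 8 gives D_8.

D_8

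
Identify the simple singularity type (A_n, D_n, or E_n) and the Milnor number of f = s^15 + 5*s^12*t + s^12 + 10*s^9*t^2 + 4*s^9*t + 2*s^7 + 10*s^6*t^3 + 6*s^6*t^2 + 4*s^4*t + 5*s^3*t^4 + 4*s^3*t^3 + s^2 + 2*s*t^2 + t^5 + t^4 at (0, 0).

Type A_4, Milnor number mu = 4.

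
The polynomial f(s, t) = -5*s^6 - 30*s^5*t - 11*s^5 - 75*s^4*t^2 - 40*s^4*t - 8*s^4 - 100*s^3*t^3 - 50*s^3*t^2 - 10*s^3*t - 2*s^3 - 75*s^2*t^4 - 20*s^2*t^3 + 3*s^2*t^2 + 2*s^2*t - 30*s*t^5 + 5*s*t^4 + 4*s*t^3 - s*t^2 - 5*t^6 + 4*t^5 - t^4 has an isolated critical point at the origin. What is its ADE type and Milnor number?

Type D_4, Milnor number mu = 4.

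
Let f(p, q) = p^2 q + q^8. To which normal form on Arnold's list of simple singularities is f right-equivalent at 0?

D_9

The Hessian of f at 0 has rank 0. Corank 2; j^3 = p^2*q has shape L^2 M (L != M), so D-series; mu = 9 gives D_9.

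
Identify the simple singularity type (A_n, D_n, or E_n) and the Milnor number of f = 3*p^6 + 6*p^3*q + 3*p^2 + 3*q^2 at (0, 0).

Type A_1, Milnor number mu = 1.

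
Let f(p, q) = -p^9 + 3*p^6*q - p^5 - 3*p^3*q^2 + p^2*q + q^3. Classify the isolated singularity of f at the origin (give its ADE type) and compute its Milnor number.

Type D4, Milnor number mu = 4.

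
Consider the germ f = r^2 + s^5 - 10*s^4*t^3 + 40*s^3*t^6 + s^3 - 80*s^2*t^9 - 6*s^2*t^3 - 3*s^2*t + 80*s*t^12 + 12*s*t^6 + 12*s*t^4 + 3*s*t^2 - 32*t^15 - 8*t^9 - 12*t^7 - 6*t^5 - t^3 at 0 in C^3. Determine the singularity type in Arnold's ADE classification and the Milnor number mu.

The Hessian of f at 0 has rank 1. Corank 2; j^3 = (s - t)^3 is a perfect cube, so E-series; the 5-jet and mu = 8 give E_8.

Type E_8, Milnor number mu = 8.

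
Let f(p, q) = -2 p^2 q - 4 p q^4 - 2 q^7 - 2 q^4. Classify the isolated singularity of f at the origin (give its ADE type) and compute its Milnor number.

Type D_{5}, Milnor number mu = 5.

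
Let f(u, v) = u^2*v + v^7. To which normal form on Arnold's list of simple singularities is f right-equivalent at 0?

D_{8}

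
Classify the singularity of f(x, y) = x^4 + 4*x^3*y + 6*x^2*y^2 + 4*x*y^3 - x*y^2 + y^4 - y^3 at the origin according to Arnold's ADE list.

D_5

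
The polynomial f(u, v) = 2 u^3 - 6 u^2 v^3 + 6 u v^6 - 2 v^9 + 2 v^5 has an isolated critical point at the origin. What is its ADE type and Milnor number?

The Hessian of f at 0 is [[0, 0], [0, 0]] with rank 0, so corank 2. A Groebner basis of the Jacobian ideal J(f) in C{u,v} is {-u^2/2 + u*v^3, v^4, u^3, u^2*v}; counting standard monomials gives mu = 8. Corank 2; j^3 = 2*u^3 is a perfect cube, so E-series; the 5-jet and mu = 8 give E_8.

Type E_8, Milnor number mu = 8.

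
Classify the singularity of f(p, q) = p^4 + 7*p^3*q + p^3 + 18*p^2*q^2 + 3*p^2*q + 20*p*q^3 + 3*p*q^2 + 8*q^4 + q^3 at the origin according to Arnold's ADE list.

E7

The Hessian of f at 0 has rank 0. Corank 2; j^3 = (p + q)^3 is a perfect cube, so E-series; the 4-jet and mu = 7 give E_7.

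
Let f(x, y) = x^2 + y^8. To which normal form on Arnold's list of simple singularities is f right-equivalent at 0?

A_7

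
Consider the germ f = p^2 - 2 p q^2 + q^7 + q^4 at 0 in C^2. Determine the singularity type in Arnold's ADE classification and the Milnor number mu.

The Hessian of f at 0 has rank 1. Corank 1: A-series; mu = 6 gives A_6.

Type A_6, Milnor number mu = 6.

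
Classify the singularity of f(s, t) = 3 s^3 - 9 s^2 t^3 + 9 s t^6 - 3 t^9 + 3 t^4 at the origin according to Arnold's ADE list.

E_{6}

The Hessian of f at 0 is [[0, 0], [0, 0]] with rank 0, so corank 2. A Groebner basis of the Jacobian ideal J(f) in C{s,t} is {t^3, s^2}; counting standard monomials gives mu = 6. Corank 2; j^3 = 3*s^3 is a perfect cube, so E-series; the 4-jet and mu = 6 give E_6.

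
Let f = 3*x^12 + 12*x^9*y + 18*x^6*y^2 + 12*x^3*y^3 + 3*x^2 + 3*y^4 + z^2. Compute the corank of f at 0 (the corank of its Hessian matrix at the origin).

1

The Hessian at 0 is [[6, 0, 0], [0, 0, 0], [0, 0, 2]] of rank 2; hence corank 1.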